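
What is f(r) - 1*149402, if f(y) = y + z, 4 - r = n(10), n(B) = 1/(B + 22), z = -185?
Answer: -4786657/32 ≈ -1.4958e+5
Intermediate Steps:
n(B) = 1/(22 + B)
r = 127/32 (r = 4 - 1/(22 + 10) = 4 - 1/32 = 127/32 ≈ 3.9688)
f(y) = -185 + y (f(y) = y - 185 = -185 + y)
f(r) - 1*149402 = (-185 + 127/32) - 1*149402 = -5793/32 - 149402 = -4786657/32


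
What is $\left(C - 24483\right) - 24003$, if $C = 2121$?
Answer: $-46365$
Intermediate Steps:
$\left(C - 24483\right) - 24003 = \left(2121 - 24483\right) - 24003 = -22362 - 24003 = -46365$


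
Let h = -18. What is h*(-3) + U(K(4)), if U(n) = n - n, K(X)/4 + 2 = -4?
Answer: 54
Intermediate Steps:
K(X) = -24 (K(X) = -8 + 4*(-4) = -8 - 16 = -24)
U(n) = 0
h*(-3) + U(K(4)) = -18*(-3) + 0 = 54 + 0 = 54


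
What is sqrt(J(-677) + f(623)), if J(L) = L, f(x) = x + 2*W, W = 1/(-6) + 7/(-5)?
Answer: I*sqrt(12855)/15 ≈ 7.5587*I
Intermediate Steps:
W = -47/30 (W = 1*(-1/6) + 7*(-1/5) = -1/6 - 7/5 = -47/30 ≈ -1.5667)
f(x) = -47/15 + x (f(x) = x + 2*(-47/30) = x - 47/15 = -47/15 + x)
sqrt(J(-677) + f(623)) = sqrt(-677 + (-47/15 + 623)) = sqrt(-677 + 9298/15) = sqrt(-857/15) = I*sqrt(12855)/15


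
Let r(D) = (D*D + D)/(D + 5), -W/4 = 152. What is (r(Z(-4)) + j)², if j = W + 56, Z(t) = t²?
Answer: 128142400/441 ≈ 2.9057e+5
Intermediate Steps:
W = -608 (W = -4*152 = -608)
r(D) = (D + D²)/(5 + D) (r(D) = (D² + D)/(5 + D) = (D + D²)/(5 + D))
j = -552 (j = -608 + 56 = -552)
(r(Z(-4)) + j)² = ((-4)²*(1 + (-4)²)/(5 + (-4)²) - 552)² = (16*(1 + 16)/(5 + 16) - 552)² = (16*17/21 - 552)² = (16*(1/21)*17 - 552)² = (272/21 - 552)² = (-11320/21)² = 128142400/441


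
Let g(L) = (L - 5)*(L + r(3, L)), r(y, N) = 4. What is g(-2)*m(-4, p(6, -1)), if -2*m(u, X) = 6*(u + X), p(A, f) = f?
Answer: -210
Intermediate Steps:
g(L) = (-5 + L)*(4 + L) (g(L) = (L - 5)*(L + 4) = (-5 + L)*(4 + L))
m(u, X) = -3*X - 3*u (m(u, X) = -3*(u + X) = -3*(X + u) = -(6*X + 6*u)/2 = -3*X - 3*u)
g(-2)*m(-4, p(6, -1)) = (-20 + (-2)² - 1*(-2))*(-3*(-1) - 3*(-4)) = (-20 + 4 + 2)*(3 + 12) = -14*15 = -210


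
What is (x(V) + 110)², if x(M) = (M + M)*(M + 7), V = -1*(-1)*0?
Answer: 12100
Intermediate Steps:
V = 0 (V = 1*0 = 0)
x(M) = 2*M*(7 + M) (x(M) = (2*M)*(7 + M) = 2*M*(7 + M))
(x(V) + 110)² = (2*0*(7 + 0) + 110)² = (2*0*7 + 110)² = (0 + 110)² = 110² = 12100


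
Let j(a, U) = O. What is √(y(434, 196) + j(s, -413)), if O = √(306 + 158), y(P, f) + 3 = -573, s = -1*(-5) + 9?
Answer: 2*√(-144 + √29) ≈ 23.547*I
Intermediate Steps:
s = 14 (s = 5 + 9 = 14)
y(P, f) = -576 (y(P, f) = -3 - 573 = -576)
O = 4*√29 (O = √464 = 4*√29 ≈ 21.541)
j(a, U) = 4*√29
√(y(434, 196) + j(s, -413)) = √(-576 + 4*√29)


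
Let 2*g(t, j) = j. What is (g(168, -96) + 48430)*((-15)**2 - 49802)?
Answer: -2398634414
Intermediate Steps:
g(t, j) = j/2
(g(168, -96) + 48430)*((-15)**2 - 49802) = ((1/2)*(-96) + 48430)*((-15)**2 - 49802) = (-48 + 48430)*(225 - 49802) = 48382*(-49577) = -2398634414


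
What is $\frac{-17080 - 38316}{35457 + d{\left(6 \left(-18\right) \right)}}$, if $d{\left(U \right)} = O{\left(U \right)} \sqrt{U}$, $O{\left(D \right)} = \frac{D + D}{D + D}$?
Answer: $- \frac{654725324}{419066319} + \frac{110792 i \sqrt{3}}{419066319} \approx -1.5623 + 0.00045792 i$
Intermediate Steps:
$O{\left(D \right)} = 1$ ($O{\left(D \right)} = \frac{2 D}{2 D} = 2 D \frac{1}{2 D} = 1$)
$d{\left(U \right)} = \sqrt{U}$ ($d{\left(U \right)} = 1 \sqrt{U} = \sqrt{U}$)
$\frac{-17080 - 38316}{35457 + d{\left(6 \left(-18\right) \right)}} = \frac{-17080 - 38316}{35457 + \sqrt{6 \left(-18\right)}} = - \frac{55396}{35457 + \sqrt{-108}} = - \frac{55396}{35457 + 6 i \sqrt{3}}$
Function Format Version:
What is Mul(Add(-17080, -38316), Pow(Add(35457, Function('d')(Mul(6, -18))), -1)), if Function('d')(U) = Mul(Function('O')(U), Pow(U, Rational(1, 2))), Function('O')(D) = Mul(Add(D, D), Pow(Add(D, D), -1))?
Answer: Add(Rational(-654725324, 419066319), Mul(Rational(110792, 419066319), I, Pow(3, Rational(1, 2)))) ≈ Add(-1.5623, Mul(0.00045792, I))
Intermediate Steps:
Function('O')(D) = 1 (Function('O')(D) = Mul(Mul(2, D), Pow(Mul(2, D), -1)) = Mul(Mul(2, D), Mul(Rational(1, 2), Pow(D, -1))) = 1)
Function('d')(U) = Pow(U, Rational(1, 2)) (Function('d')(U) = Mul(1, Pow(U, Rational(1, 2))) = Pow(U, Rational(1, 2)))
Mul(Add(-17080, -38316), Pow(Add(35457, Function('d')(Mul(6, -18))), -1)) = Mul(Add(-17080, -38316), Pow(Add(35457, Pow(Mul(6, -18), Rational(1, 2))), -1)) = Mul(-55396, Pow(Add(35457, Pow(-108, Rational(1, 2))), -1)) = Mul(-55396, Pow(Add(35457, Mul(6, I, Pow(3, Rational(1, 2)))), -1))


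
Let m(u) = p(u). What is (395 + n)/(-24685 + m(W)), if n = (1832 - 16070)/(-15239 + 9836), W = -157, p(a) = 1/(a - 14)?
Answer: -122460111/7602265936 ≈ -0.016108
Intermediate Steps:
p(a) = 1/(-14 + a)
n = 4746/1801 (n = -14238/(-5403) = -14238*(-1/5403) = 4746/1801 ≈ 2.6352)
m(u) = 1/(-14 + u)
(395 + n)/(-24685 + m(W)) = (395 + 4746/1801)/(-24685 + 1/(-14 - 157)) = 716141/(1801*(-24685 + 1/(-171))) = 716141/(1801*(-24685 - 1/171)) = 716141/(1801*(-4221136/171)) = (716141/1801)*(-171/4221136) = -122460111/7602265936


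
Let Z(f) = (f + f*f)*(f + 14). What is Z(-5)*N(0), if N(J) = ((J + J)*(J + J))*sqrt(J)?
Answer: 0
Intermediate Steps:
Z(f) = (14 + f)*(f + f**2) (Z(f) = (f + f**2)*(14 + f) = (14 + f)*(f + f**2))
N(J) = 4*J**(5/2) (N(J) = ((2*J)*(2*J))*sqrt(J) = (4*J**2)*sqrt(J) = 4*J**(5/2))
Z(-5)*N(0) = (-5*(14 + (-5)**2 + 15*(-5)))*(4*0**(5/2)) = (-5*(14 + 25 - 75))*(4*0) = -5*(-36)*0 = 180*0 = 0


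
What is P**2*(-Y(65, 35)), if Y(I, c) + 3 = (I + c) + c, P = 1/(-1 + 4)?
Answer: -44/3 ≈ -14.667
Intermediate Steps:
P = 1/3 ≈ 0.33333
Y(I, c) = -3 + I + 2*c (Y(I, c) = -3 + ((I + c) + c) = -3 + (I + 2*c) = -3 + I + 2*c)
P**2*(-Y(65, 35)) = (1/3)**2*(-(-3 + 65 + 2*35)) = (-(-3 + 65 + 70))/9 = (-1*132)/9 = (1/9)*(-132) = -44/3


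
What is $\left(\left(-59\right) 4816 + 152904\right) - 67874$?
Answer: $-199114$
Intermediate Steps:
$\left(\left(-59\right) 4816 + 152904\right) - 67874 = \left(-284144 + 152904\right) - 67874 = -131240 - 67874 = -199114$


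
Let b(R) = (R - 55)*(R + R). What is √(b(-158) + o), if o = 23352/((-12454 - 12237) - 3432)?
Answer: 6*√1478706974401/28123 ≈ 259.44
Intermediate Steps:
o = -23352/28123 (o = 23352/(-24691 - 3432) = 23352/(-28123) = 23352*(-1/28123) = -23352/28123 ≈ -0.83035)
b(R) = 2*R*(-55 + R) (b(R) = (-55 + R)*(2*R) = 2*R*(-55 + R))
√(b(-158) + o) = √(2*(-158)*(-55 - 158) - 23352/28123) = √(2*(-158)*(-213) - 23352/28123) = √(67308 - 23352/28123) = √(1892879532/28123) = 6*√1478706974401/28123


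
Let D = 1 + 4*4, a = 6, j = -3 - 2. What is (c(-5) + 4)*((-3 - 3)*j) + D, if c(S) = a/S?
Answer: 101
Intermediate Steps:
j = -5
c(S) = 6/S
D = 17 (D = 1 + 16 = 17)
(c(-5) + 4)*((-3 - 3)*j) + D = (6/(-5) + 4)*((-3 - 3)*(-5)) + 17 = (6*(-⅕) + 4)*(-6*(-5)) + 17 = (-6/5 + 4)*30 + 17 = (14/5)*30 + 17 = 84 + 17 = 101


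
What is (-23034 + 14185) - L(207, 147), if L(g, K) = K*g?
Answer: -39278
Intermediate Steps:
(-23034 + 14185) - L(207, 147) = (-23034 + 14185) - 147*207 = -8849 - 1*30429 = -8849 - 30429 = -39278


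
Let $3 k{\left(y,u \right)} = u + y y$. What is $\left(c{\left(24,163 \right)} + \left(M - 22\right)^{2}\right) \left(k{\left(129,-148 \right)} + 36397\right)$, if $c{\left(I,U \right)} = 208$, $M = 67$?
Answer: $\frac{280652372}{3} \approx 9.3551 \cdot 10^{7}$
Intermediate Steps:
$k{\left(y,u \right)} = \frac{u}{3} + \frac{y^{2}}{3}$ ($k{\left(y,u \right)} = \frac{u + y y}{3} = \frac{u + y^{2}}{3} = \frac{u}{3} + \frac{y^{2}}{3}$)
$\left(c{\left(24,163 \right)} + \left(M - 22\right)^{2}\right) \left(k{\left(129,-148 \right)} + 36397\right) = \left(208 + \left(67 - 22\right)^{2}\right) \left(\left(\frac{1}{3} \left(-148\right) + \frac{129^{2}}{3}\right) + 36397\right) = \left(208 + 45^{2}\right) \left(\left(- \frac{148}{3} + \frac{1}{3} \cdot 16641\right) + 36397\right) = \left(208 + 2025\right) \left(\left(- \frac{148}{3} + 5547\right) + 36397\right) = 2233 \left(\frac{16493}{3} + 36397\right) = 2233 \cdot \frac{125684}{3} = \frac{280652372}{3}$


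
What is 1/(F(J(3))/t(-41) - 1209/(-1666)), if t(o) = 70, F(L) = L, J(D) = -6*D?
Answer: 8330/3903 ≈ 2.1343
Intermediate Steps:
1/(F(J(3))/t(-41) - 1209/(-1666)) = 1/(-6*3/70 - 1209/(-1666)) = 1/(-18*1/70 - 1209*(-1/1666)) = 1/(-9/35 + 1209/1666) = 1/(3903/8330) = 8330/3903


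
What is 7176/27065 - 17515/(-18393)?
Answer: 606031643/497806545 ≈ 1.2174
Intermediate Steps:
7176/27065 - 17515/(-18393) = 7176*(1/27065) - 17515*(-1/18393) = 7176/27065 + 17515/18393 = 606031643/497806545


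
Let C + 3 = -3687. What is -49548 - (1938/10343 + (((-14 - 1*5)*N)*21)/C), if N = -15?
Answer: -42021730345/848126 ≈ -49547.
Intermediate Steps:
C = -3690 (C = -3 - 3687 = -3690)
-49548 - (1938/10343 + (((-14 - 1*5)*N)*21)/C) = -49548 - (1938/10343 + (((-14 - 1*5)*(-15))*21)/(-3690)) = -49548 - (1938*(1/10343) + (((-14 - 5)*(-15))*21)*(-1/3690)) = -49548 - (1938/10343 + (-19*(-15)*21)*(-1/3690)) = -49548 - (1938/10343 + (285*21)*(-1/3690)) = -49548 - (1938/10343 + 5985*(-1/3690)) = -49548 - (1938/10343 - 133/82) = -49548 - 1*(-1216703/848126) = -49548 + 1216703/848126 = -42021730345/848126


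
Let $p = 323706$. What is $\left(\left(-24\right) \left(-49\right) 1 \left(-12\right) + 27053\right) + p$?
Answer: $336647$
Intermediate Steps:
$\left(\left(-24\right) \left(-49\right) 1 \left(-12\right) + 27053\right) + p = \left(\left(-24\right) \left(-49\right) 1 \left(-12\right) + 27053\right) + 323706 = \left(1176 \left(-12\right) + 27053\right) + 323706 = \left(-14112 + 27053\right) + 323706 = 12941 + 323706 = 336647$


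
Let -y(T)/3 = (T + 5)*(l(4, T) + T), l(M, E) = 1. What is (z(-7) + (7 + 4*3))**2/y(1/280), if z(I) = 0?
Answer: -28302400/1181043 ≈ -23.964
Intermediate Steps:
y(T) = -3*(1 + T)*(5 + T) (y(T) = -3*(T + 5)*(1 + T) = -3*(5 + T)*(1 + T) = -3*(1 + T)*(5 + T))
(z(-7) + (7 + 4*3))**2/y(1/280) = (0 + (7 + 4*3))**2/(-15 - 18/280 - 3*(1/280)**2) = (0 + (7 + 12))**2/(-15 - 18*1/280 - 3*(1/280)**2) = (0 + 19)**2/(-15 - 9/140 - 3*1/78400) = 19**2/(-15 - 9/140 - 3/78400) = 361/(-1181043/78400) = 361*(-78400/1181043) = -28302400/1181043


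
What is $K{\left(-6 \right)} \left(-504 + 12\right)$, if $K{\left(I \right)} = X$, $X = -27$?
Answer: $13284$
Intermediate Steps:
$K{\left(I \right)} = -27$
$K{\left(-6 \right)} \left(-504 + 12\right) = - 27 \left(-504 + 12\right) = \left(-27\right) \left(-492\right) = 13284$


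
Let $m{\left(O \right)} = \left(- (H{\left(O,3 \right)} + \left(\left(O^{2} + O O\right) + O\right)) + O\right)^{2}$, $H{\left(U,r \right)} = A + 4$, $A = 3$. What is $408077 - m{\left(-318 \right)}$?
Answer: $-40906676948$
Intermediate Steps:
$H{\left(U,r \right)} = 7$ ($H{\left(U,r \right)} = 3 + 4 = 7$)
$m{\left(O \right)} = \left(-7 - 2 O^{2}\right)^{2}$ ($m{\left(O \right)} = \left(- (7 + \left(\left(O^{2} + O O\right) + O\right)) + O\right)^{2} = \left(- (7 + \left(\left(O^{2} + O^{2}\right) + O\right)) + O\right)^{2} = \left(- (7 + \left(2 O^{2} + O\right)) + O\right)^{2} = \left(- (7 + \left(O + 2 O^{2}\right)) + O\right)^{2} = \left(- (7 + O + 2 O^{2}) + O\right)^{2} = \left(\left(-7 - O - 2 O^{2}\right) + O\right)^{2} = \left(-7 - 2 O^{2}\right)^{2}$)
$408077 - m{\left(-318 \right)} = 408077 - \left(7 + 2 \left(-318\right)^{2}\right)^{2} = 408077 - \left(7 + 2 \cdot 101124\right)^{2} = 408077 - \left(7 + 202248\right)^{2} = 408077 - 202255^{2} = 408077 - 40907085025 = -40906676948$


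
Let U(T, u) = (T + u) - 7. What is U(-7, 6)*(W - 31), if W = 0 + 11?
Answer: 160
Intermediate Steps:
W = 11
U(T, u) = -7 + T + u
U(-7, 6)*(W - 31) = (-7 - 7 + 6)*(11 - 31) = -8*(-20) = 160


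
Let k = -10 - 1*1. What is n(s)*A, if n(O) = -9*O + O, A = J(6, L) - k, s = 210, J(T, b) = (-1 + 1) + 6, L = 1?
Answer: -28560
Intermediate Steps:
k = -11 (k = -10 - 1 = -11)
J(T, b) = 6 (J(T, b) = 0 + 6 = 6)
A = 17 (A = 6 - 1*(-11) = 6 + 11 = 17)
n(O) = -8*O
n(s)*A = -8*210*17 = -1680*17 = -28560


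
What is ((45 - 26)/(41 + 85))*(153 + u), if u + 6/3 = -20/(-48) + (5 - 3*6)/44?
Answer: 94753/4158 ≈ 22.788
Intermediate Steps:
u = -62/33 (u = -2 + (-20/(-48) + (5 - 3*6)/44) = -2 + (-20*(-1/48) + (5 - 18)*(1/44)) = -2 + (5/12 - 13*1/44) = -2 + (5/12 - 13/44) = -2 + 4/33 = -62/33 ≈ -1.8788)
((45 - 26)/(41 + 85))*(153 + u) = ((45 - 26)/(41 + 85))*(153 - 62/33) = (19/126)*(4987/33) = 94753/4158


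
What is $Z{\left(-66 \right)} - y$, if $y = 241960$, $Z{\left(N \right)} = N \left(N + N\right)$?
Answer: $-233248$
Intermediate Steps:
$Z{\left(N \right)} = 2 N^{2}$ ($Z{\left(N \right)} = N 2 N = 2 N^{2}$)
$Z{\left(-66 \right)} - y = 2 \left(-66\right)^{2} - 241960 = 2 \cdot 4356 - 241960 = 8712 - 241960 = -233248$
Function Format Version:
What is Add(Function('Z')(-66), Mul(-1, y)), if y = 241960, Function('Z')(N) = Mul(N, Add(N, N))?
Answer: -233248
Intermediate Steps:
Function('Z')(N) = Mul(2, Pow(N, 2)) (Function('Z')(N) = Mul(N, Mul(2, N)) = Mul(2, Pow(N, 2)))
Add(Function('Z')(-66), Mul(-1, y)) = Add(Mul(2, Pow(-66, 2)), Mul(-1, 241960)) = Add(Mul(2, 4356), -241960) = Add(8712, -241960) = -233248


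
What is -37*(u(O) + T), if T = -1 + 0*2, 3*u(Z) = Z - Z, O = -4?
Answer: 37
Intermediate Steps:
u(Z) = 0 (u(Z) = (Z - Z)/3 = (⅓)*0 = 0)
T = -1 (T = -1 + 0 = -1)
-37*(u(O) + T) = -37*(0 - 1) = -37*(-1) = 37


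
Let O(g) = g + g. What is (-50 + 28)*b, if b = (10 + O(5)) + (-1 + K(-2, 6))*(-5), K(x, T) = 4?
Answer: -110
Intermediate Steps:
O(g) = 2*g
b = 5 (b = (10 + 2*5) + (-1 + 4)*(-5) = (10 + 10) + 3*(-5) = 20 - 15 = 5)
(-50 + 28)*b = (-50 + 28)*5 = -22*5 = -110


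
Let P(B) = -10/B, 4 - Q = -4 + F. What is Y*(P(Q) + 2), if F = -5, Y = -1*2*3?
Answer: -96/13 ≈ -7.3846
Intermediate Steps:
Y = -6 (Y = -2*3 = -6)
Q = 13 (Q = 4 - (-4 - 5) = 4 - 1*(-9) = 4 + 9 = 13)
Y*(P(Q) + 2) = -6*(-10/13 + 2) = -6*16/13 = -96/13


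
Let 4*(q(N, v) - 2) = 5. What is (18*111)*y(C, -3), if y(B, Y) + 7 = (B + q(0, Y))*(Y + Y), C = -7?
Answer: 30969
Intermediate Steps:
q(N, v) = 13/4 (q(N, v) = 2 + (¼)*5 = 2 + 5/4 = 13/4)
y(B, Y) = -7 + 2*Y*(13/4 + B) (y(B, Y) = -7 + (B + 13/4)*(Y + Y) = -7 + (13/4 + B)*(2*Y) = -7 + 2*Y*(13/4 + B))
(18*111)*y(C, -3) = (18*111)*(-7 + (13/2)*(-3) + 2*(-7)*(-3)) = 1998*(-7 - 39/2 + 42) = 1998*(31/2) = 30969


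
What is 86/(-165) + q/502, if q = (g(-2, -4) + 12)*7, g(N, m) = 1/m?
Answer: -118403/331320 ≈ -0.35737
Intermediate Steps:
q = 329/4 (q = (1/(-4) + 12)*7 = (-1/4 + 12)*7 = (47/4)*7 = 329/4 ≈ 82.250)
86/(-165) + q/502 = 86/(-165) + (329/4)/502 = 86*(-1/165) + (329/4)*(1/502) = -86/165 + 329/2008 = -118403/331320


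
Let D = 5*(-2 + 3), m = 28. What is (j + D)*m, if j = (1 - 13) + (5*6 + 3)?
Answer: 728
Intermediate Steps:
j = 21 (j = -12 + (30 + 3) = -12 + 33 = 21)
D = 5 (D = 5*1 = 5)
(j + D)*m = (21 + 5)*28 = 26*28 = 728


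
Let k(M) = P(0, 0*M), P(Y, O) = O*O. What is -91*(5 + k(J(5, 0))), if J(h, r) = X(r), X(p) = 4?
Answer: -455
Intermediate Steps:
J(h, r) = 4
P(Y, O) = O²
k(M) = 0 (k(M) = (0*M)² = 0² = 0)
-91*(5 + k(J(5, 0))) = -91*(5 + 0) = -91*5 = -455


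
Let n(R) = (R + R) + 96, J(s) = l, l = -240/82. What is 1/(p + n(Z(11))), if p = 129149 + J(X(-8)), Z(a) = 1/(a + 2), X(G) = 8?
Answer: 533/68886107 ≈ 7.7374e-6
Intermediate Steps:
Z(a) = 1/(2 + a)
l = -120/41 (l = -240*1/82 = -120/41 ≈ -2.9268)
J(s) = -120/41
n(R) = 96 + 2*R (n(R) = 2*R + 96 = 96 + 2*R)
p = 5294989/41 (p = 129149 - 120/41 = 5294989/41 ≈ 1.2915e+5)
1/(p + n(Z(11))) = 1/(5294989/41 + (96 + 2/(2 + 11))) = 1/(5294989/41 + (96 + 2/13)) = 1/(5294989/41 + 1250/13) = 1/(68886107/533) = 533/68886107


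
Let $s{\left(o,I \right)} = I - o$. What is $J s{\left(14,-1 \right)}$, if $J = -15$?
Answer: $225$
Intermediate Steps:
$J s{\left(14,-1 \right)} = - 15 \left(-1 - 14\right) = \left(-15\right) \left(-15\right) = 225$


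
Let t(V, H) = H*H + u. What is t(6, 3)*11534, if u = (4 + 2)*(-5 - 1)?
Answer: -311418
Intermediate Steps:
u = -36 (u = 6*(-6) = -36)
t(V, H) = -36 + H**2 (t(V, H) = H*H - 36 = H**2 - 36 = -36 + H**2)
t(6, 3)*11534 = (-36 + 3**2)*11534 = (-36 + 9)*11534 = -27*11534 = -311418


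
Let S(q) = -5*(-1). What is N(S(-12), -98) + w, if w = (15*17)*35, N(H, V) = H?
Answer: 8930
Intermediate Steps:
S(q) = 5
w = 8925 (w = 255*35 = 8925)
N(S(-12), -98) + w = 5 + 8925 = 8930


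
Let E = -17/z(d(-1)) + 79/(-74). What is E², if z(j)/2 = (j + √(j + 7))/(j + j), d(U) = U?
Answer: 10240153/136900 + 14671*√6/925 ≈ 113.65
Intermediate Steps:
z(j) = (j + √(7 + j))/j (z(j) = 2*((j + √(j + 7))/(j + j)) = 2*((j + √(7 + j))/((2*j))) = 2*((j + √(7 + j))*(1/(2*j))) = 2*((j + √(7 + j))/(2*j)) = (j + √(7 + j))/j)
E = -79/74 - 17/(1 - √6) (E = -17*(-1/(-1 + √(7 - 1))) + 79/(-74) = -17*(-1/(-1 + √6)) + 79*(-1/74) = -17/(1 - √6) - 79/74 = -79/74 - 17/(1 - √6) ≈ 10.661)
E² = (863/370 + 17*√6/5)²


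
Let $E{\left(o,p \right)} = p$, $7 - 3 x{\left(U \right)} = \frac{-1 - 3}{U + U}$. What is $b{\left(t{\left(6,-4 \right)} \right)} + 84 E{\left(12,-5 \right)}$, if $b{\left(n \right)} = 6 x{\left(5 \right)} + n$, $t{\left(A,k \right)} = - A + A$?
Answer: $- \frac{2026}{5} \approx -405.2$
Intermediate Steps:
$x{\left(U \right)} = \frac{7}{3} + \frac{2}{3 U}$ ($x{\left(U \right)} = \frac{7}{3} - \frac{\left(-1 - 3\right) \frac{1}{U + U}}{3} = \frac{7}{3} - \frac{\left(-4\right) \frac{1}{2 U}}{3} = \frac{7}{3} - \frac{\left(-2\right) \frac{1}{U}}{3} = \frac{7}{3} + \frac{2}{3 U}$)
$t{\left(A,k \right)} = 0$
$b{\left(n \right)} = \frac{74}{5} + n$ ($b{\left(n \right)} = 6 \frac{2 + 7 \cdot 5}{3 \cdot 5} + n = 6 \cdot \frac{1}{3} \cdot \frac{1}{5} \left(2 + 35\right) + n = 6 \cdot \frac{1}{3} \cdot \frac{1}{5} \cdot 37 + n = 6 \cdot \frac{37}{15} + n = \frac{74}{5} + n$)
$b{\left(t{\left(6,-4 \right)} \right)} + 84 E{\left(12,-5 \right)} = \left(\frac{74}{5} + 0\right) + 84 \left(-5\right) = \frac{74}{5} - 420 = - \frac{2026}{5}$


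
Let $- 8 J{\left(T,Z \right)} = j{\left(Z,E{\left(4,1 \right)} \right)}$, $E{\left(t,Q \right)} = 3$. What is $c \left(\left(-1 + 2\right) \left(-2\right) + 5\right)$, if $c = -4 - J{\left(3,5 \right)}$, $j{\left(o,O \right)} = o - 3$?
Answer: $- \frac{45}{4} \approx -11.25$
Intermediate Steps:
$j{\left(o,O \right)} = -3 + o$
$J{\left(T,Z \right)} = \frac{3}{8} - \frac{Z}{8}$ ($J{\left(T,Z \right)} = - \frac{-3 + Z}{8} = \frac{3}{8} - \frac{Z}{8}$)
$c = - \frac{15}{4}$ ($c = -4 - \left(\frac{3}{8} - \frac{5}{8}\right) = -4 - - \frac{1}{4} = -4 + \frac{1}{4} = - \frac{15}{4} \approx -3.75$)
$c \left(\left(-1 + 2\right) \left(-2\right) + 5\right) = - \frac{15 \left(\left(-1 + 2\right) \left(-2\right) + 5\right)}{4} = - \frac{15 \left(1 \left(-2\right) + 5\right)}{4} = - \frac{15 \left(-2 + 5\right)}{4} = \left(- \frac{15}{4}\right) 3 = - \frac{45}{4}$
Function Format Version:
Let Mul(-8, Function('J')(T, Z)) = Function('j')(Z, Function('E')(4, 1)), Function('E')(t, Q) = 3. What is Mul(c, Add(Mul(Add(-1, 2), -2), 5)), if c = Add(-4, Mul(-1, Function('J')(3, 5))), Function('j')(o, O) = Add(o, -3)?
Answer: Rational(-45, 4) ≈ -11.250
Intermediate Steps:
Function('j')(o, O) = Add(-3, o)
Function('J')(T, Z) = Add(Rational(3, 8), Mul(Rational(-1, 8), Z)) (Function('J')(T, Z) = Mul(Rational(-1, 8), Add(-3, Z)) = Add(Rational(3, 8), Mul(Rational(-1, 8), Z)))
c = Rational(-15, 4) (c = Add(-4, Mul(-1, Add(Rational(3, 8), Mul(Rational(-1, 8), 5)))) = Add(-4, Mul(-1, Add(Rational(3, 8), Rational(-5, 8)))) = Add(-4, Mul(-1, Rational(-1, 4))) = Add(-4, Rational(1, 4)) = Rational(-15, 4) ≈ -3.7500)
Mul(c, Add(Mul(Add(-1, 2), -2), 5)) = Mul(Rational(-15, 4), Add(Mul(Add(-1, 2), -2), 5)) = Mul(Rational(-15, 4), Add(Mul(1, -2), 5)) = Mul(Rational(-15, 4), Add(-2, 5)) = Mul(Rational(-15, 4), 3) = Rational(-45, 4)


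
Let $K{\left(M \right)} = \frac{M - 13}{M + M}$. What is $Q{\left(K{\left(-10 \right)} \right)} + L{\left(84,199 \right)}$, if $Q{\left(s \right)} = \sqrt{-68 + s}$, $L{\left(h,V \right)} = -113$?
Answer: $-113 + \frac{i \sqrt{6685}}{10} \approx -113.0 + 8.1762 i$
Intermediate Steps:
$K{\left(M \right)} = \frac{-13 + M}{2 M}$
$Q{\left(K{\left(-10 \right)} \right)} + L{\left(84,199 \right)} = \sqrt{-68 + \frac{-13 - 10}{2 \left(-10\right)}} - 113 = \sqrt{-68 + \frac{1}{2} \left(- \frac{1}{10}\right) \left(-23\right)} - 113 = \sqrt{-68 + \frac{23}{20}} - 113 = \sqrt{- \frac{1337}{20}} - 113 = \frac{i \sqrt{6685}}{10} - 113 = -113 + \frac{i \sqrt{6685}}{10}$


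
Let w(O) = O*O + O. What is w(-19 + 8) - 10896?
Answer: -10786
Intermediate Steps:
w(O) = O + O² (w(O) = O² + O = O + O²)
w(-19 + 8) - 10896 = (-19 + 8)*(1 + (-19 + 8)) - 10896 = -11*(1 - 11) - 10896 = -11*(-10) - 10896 = 110 - 10896 = -10786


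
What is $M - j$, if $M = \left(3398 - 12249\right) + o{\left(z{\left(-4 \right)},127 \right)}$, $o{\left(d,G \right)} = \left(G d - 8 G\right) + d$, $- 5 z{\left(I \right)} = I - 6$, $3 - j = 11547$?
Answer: $1933$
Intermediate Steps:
$j = -11544$ ($j = 3 - 11547 = -11544$)
$z{\left(I \right)} = \frac{6}{5} - \frac{I}{5}$ ($z{\left(I \right)} = - \frac{I - 6}{5} = - \frac{-6 + I}{5} = \frac{6}{5} - \frac{I}{5}$)
$o{\left(d,G \right)} = d - 8 G + G d$ ($o{\left(d,G \right)} = \left(- 8 G + G d\right) + d = d - 8 G + G d$)
$M = -9611$ ($M = \left(3398 - 12249\right) + \left(\left(\frac{6}{5} - - \frac{4}{5}\right) - 1016 + 127 \left(\frac{6}{5} - - \frac{4}{5}\right)\right) = -8851 + \left(\left(\frac{6}{5} + \frac{4}{5}\right) - 1016 + 127 \left(\frac{6}{5} + \frac{4}{5}\right)\right) = -8851 + \left(2 - 1016 + 127 \cdot 2\right) = -8851 + \left(2 - 1016 + 254\right) = -8851 - 760 = -9611$)
$M - j = -9611 - -11544 = -9611 + 11544 = 1933$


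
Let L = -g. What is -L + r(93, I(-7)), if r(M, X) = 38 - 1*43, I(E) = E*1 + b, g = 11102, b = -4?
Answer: 11097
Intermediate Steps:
I(E) = -4 + E (I(E) = E*1 - 4 = E - 4 = -4 + E)
L = -11102 (L = -1*11102 = -11102)
r(M, X) = -5 (r(M, X) = 38 - 43 = -5)
-L + r(93, I(-7)) = -1*(-11102) - 5 = 11102 - 5 = 11097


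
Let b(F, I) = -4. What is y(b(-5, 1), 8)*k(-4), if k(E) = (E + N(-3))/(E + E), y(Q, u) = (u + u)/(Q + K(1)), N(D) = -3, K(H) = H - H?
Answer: -7/2 ≈ -3.5000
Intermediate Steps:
K(H) = 0
y(Q, u) = 2*u/Q (y(Q, u) = (u + u)/(Q + 0) = (2*u)/Q = 2*u/Q)
k(E) = (-3 + E)/(2*E) (k(E) = (E - 3)/(E + E) = (-3 + E)/((2*E)) = (-3 + E)*(1/(2*E)) = (-3 + E)/(2*E))
y(b(-5, 1), 8)*k(-4) = (2*8/(-4))*((½)*(-3 - 4)/(-4)) = (2*8*(-¼))*((½)*(-¼)*(-7)) = -4*7/8 = -7/2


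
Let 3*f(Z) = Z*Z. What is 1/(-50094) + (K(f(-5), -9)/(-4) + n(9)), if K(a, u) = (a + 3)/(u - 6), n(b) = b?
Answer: 1150768/125235 ≈ 9.1889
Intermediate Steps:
f(Z) = Z²/3 (f(Z) = (Z*Z)/3 = Z²/3)
K(a, u) = (3 + a)/(-6 + u)
1/(-50094) + (K(f(-5), -9)/(-4) + n(9)) = 1/(-50094) + (((3 + (⅓)*(-5)²)/(-6 - 9))/(-4) + 9) = -1/50094 + (((3 + (⅓)*25)/(-15))*(-¼) + 9) = -1/50094 + (-(3 + 25/3)/15*(-¼) + 9) = -1/50094 + (-1/15*34/3*(-¼) + 9) = -1/50094 + (-34/45*(-¼) + 9) = -1/50094 + (17/90 + 9) = -1/50094 + 827/90 = 1150768/125235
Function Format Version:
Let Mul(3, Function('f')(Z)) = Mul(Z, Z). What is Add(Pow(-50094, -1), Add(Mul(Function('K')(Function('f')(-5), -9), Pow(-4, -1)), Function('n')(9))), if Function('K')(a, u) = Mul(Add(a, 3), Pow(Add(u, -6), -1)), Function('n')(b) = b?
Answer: Rational(1150768, 125235) ≈ 9.1889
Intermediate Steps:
Function('f')(Z) = Mul(Rational(1, 3), Pow(Z, 2)) (Function('f')(Z) = Mul(Rational(1, 3), Mul(Z, Z)) = Mul(Rational(1, 3), Pow(Z, 2)))
Function('K')(a, u) = Mul(Pow(Add(-6, u), -1), Add(3, a)) (Function('K')(a, u) = Mul(Add(3, a), Pow(Add(-6, u), -1)) = Mul(Pow(Add(-6, u), -1), Add(3, a)))
Add(Pow(-50094, -1), Add(Mul(Function('K')(Function('f')(-5), -9), Pow(-4, -1)), Function('n')(9))) = Add(Pow(-50094, -1), Add(Mul(Mul(Pow(Add(-6, -9), -1), Add(3, Mul(Rational(1, 3), Pow(-5, 2)))), Pow(-4, -1)), 9)) = Add(Rational(-1, 50094), Add(Mul(Mul(Pow(-15, -1), Add(3, Mul(Rational(1, 3), 25))), Rational(-1, 4)), 9)) = Add(Rational(-1, 50094), Add(Mul(Mul(Rational(-1, 15), Add(3, Rational(25, 3))), Rational(-1, 4)), 9)) = Add(Rational(-1, 50094), Add(Mul(Mul(Rational(-1, 15), Rational(34, 3)), Rational(-1, 4)), 9)) = Add(Rational(-1, 50094), Add(Mul(Rational(-34, 45), Rational(-1, 4)), 9)) = Add(Rational(-1, 50094), Add(Rational(17, 90), 9)) = Add(Rational(-1, 50094), Rational(827, 90)) = Rational(1150768, 125235)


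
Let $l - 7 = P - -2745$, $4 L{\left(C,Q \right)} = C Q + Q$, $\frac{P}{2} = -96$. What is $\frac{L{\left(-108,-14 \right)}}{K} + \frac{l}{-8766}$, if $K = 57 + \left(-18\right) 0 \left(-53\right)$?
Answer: $\frac{1045649}{166554} \approx 6.2781$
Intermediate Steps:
$P = -192$ ($P = 2 \left(-96\right) = -192$)
$L{\left(C,Q \right)} = \frac{Q}{4} + \frac{C Q}{4}$ ($L{\left(C,Q \right)} = \frac{C Q + Q}{4} = \frac{Q + C Q}{4} = \frac{Q}{4} + \frac{C Q}{4}$)
$K = 57$ ($K = 57 + 0 \left(-53\right) = 57 + 0 = 57$)
$l = 2560$ ($l = 7 - -2553 = 7 + \left(-192 + 2745\right) = 7 + 2553 = 2560$)
$\frac{L{\left(-108,-14 \right)}}{K} + \frac{l}{-8766} = \frac{\frac{1}{4} \left(-14\right) \left(1 - 108\right)}{57} + \frac{2560}{-8766} = \frac{1}{4} \left(-14\right) \left(-107\right) \frac{1}{57} + 2560 \left(- \frac{1}{8766}\right) = \frac{749}{2} \cdot \frac{1}{57} - \frac{1280}{4383} = \frac{749}{114} - \frac{1280}{4383} = \frac{1045649}{166554}$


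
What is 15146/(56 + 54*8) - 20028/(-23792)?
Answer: 5783239/181414 ≈ 31.879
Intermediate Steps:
15146/(56 + 54*8) - 20028/(-23792) = 15146/(56 + 432) - 20028*(-1/23792) = 15146/488 + 5007/5948 = 15146*(1/488) + 5007/5948 = 7573/244 + 5007/5948 = 5783239/181414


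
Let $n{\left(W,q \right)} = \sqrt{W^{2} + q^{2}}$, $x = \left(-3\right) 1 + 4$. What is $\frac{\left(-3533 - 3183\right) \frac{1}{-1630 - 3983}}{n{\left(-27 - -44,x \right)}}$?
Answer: $\frac{3358 \sqrt{290}}{813885} \approx 0.070261$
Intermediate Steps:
$x = 1$ ($x = -3 + 4 = 1$)
$\frac{\left(-3533 - 3183\right) \frac{1}{-1630 - 3983}}{n{\left(-27 - -44,x \right)}} = \frac{\left(-3533 - 3183\right) \frac{1}{-1630 - 3983}}{\sqrt{\left(-27 - -44\right)^{2} + 1^{2}}} = \frac{\left(-6716\right) \frac{1}{-5613}}{\sqrt{\left(-27 + 44\right)^{2} + 1}} = \frac{\left(-6716\right) \left(- \frac{1}{5613}\right)}{\sqrt{17^{2} + 1}} = \frac{6716}{5613 \sqrt{289 + 1}} = \frac{6716}{5613 \sqrt{290}} = \frac{6716 \frac{\sqrt{290}}{290}}{5613} = \frac{3358 \sqrt{290}}{813885}$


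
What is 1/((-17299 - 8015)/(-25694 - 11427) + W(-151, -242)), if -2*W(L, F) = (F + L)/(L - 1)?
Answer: -11284784/6893097 ≈ -1.6371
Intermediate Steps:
W(L, F) = -(F + L)/(2*(-1 + L)) (W(L, F) = -(F + L)/(2*(L - 1)) = -(F + L)/(2*(-1 + L)))
1/((-17299 - 8015)/(-25694 - 11427) + W(-151, -242)) = 1/((-17299 - 8015)/(-25694 - 11427) + (-1*(-242) - 1*(-151))/(2*(-1 - 151))) = 1/(-25314/(-37121) + (½)*(242 + 151)/(-152)) = 1/(-25314*(-1/37121) + (½)*(-1/152)*393) = 1/(25314/37121 - 393/304) = 1/(-6893097/11284784) = -11284784/6893097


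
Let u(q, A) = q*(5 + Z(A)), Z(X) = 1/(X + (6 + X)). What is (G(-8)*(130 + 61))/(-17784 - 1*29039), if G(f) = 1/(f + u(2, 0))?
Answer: -573/327761 ≈ -0.0017482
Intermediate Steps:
Z(X) = 1/(6 + 2*X)
u(q, A) = q*(5 + 1/(2*(3 + A)))
G(f) = 1/(31/3 + f) (G(f) = 1/(f + (½)*2*(31 + 10*0)/(3 + 0)) = 1/(f + (½)*2*(31 + 0)/3) = 1/(f + (½)*2*(⅓)*31) = 1/(f + 31/3) = 1/(31/3 + f))
(G(-8)*(130 + 61))/(-17784 - 1*29039) = ((3/(31 + 3*(-8)))*(130 + 61))/(-17784 - 1*29039) = ((3/(31 - 24))*191)/(-17784 - 29039) = ((3/7)*191)/(-46823) = ((3*(⅐))*191)*(-1/46823) = ((3/7)*191)*(-1/46823) = (573/7)*(-1/46823) = -573/327761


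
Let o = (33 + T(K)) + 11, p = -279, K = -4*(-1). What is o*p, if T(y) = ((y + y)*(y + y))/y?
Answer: -16740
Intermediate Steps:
K = 4
T(y) = 4*y (T(y) = ((2*y)*(2*y))/y = (4*y²)/y = 4*y)
o = 60 (o = (33 + 4*4) + 11 = (33 + 16) + 11 = 49 + 11 = 60)
o*p = 60*(-279) = -16740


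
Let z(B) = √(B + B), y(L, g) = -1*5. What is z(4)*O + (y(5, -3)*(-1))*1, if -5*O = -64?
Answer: 5 + 128*√2/5 ≈ 41.204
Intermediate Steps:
y(L, g) = -5
z(B) = √2*√B (z(B) = √(2*B) = √2*√B)
O = 64/5 (O = -⅕*(-64) = 64/5 ≈ 12.800)
z(4)*O + (y(5, -3)*(-1))*1 = (√2*√4)*(64/5) - 5*(-1)*1 = (√2*2)*(64/5) + 5*1 = (2*√2)*(64/5) + 5 = 128*√2/5 + 5 = 5 + 128*√2/5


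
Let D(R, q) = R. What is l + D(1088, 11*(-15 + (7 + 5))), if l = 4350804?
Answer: 4351892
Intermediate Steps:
l + D(1088, 11*(-15 + (7 + 5))) = 4350804 + 1088 = 4351892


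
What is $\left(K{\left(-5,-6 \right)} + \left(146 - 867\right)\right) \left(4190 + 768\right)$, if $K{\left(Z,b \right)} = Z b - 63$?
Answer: $-3738332$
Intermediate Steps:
$K{\left(Z,b \right)} = -63 + Z b$
$\left(K{\left(-5,-6 \right)} + \left(146 - 867\right)\right) \left(4190 + 768\right) = \left(\left(-63 - -30\right) + \left(146 - 867\right)\right) \left(4190 + 768\right) = \left(\left(-63 + 30\right) - 721\right) 4958 = \left(-33 - 721\right) 4958 = \left(-754\right) 4958 = -3738332$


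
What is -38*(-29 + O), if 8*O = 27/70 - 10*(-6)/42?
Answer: 306147/280 ≈ 1093.4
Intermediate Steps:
O = 127/560 (O = (27/70 - 10*(-6)/42)/8 = (27*(1/70) + 60*(1/42))/8 = (27/70 + 10/7)/8 = (⅛)*(127/70) = 127/560 ≈ 0.22679)
-38*(-29 + O) = -38*(-29 + 127/560) = -38*(-16113/560) = 306147/280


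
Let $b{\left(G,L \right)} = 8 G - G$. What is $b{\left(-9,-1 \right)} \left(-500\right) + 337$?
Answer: $31837$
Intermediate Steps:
$b{\left(G,L \right)} = 7 G$
$b{\left(-9,-1 \right)} \left(-500\right) + 337 = 7 \left(-9\right) \left(-500\right) + 337 = \left(-63\right) \left(-500\right) + 337 = 31500 + 337 = 31837$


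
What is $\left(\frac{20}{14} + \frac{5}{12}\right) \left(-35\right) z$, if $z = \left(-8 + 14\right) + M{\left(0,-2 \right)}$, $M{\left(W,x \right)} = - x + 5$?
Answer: $- \frac{10075}{12} \approx -839.58$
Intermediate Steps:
$M{\left(W,x \right)} = 5 - x$
$z = 13$ ($z = \left(-8 + 14\right) + \left(5 - -2\right) = 6 + \left(5 + 2\right) = 6 + 7 = 13$)
$\left(\frac{20}{14} + \frac{5}{12}\right) \left(-35\right) z = \left(\frac{20}{14} + \frac{5}{12}\right) \left(-35\right) 13 = \left(20 \cdot \frac{1}{14} + 5 \cdot \frac{1}{12}\right) \left(-35\right) 13 = \left(\frac{10}{7} + \frac{5}{12}\right) \left(-35\right) 13 = \frac{155}{84} \left(-35\right) 13 = \left(- \frac{775}{12}\right) 13 = - \frac{10075}{12}$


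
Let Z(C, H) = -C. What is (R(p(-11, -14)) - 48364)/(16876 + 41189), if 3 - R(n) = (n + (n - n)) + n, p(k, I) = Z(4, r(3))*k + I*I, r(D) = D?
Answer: -48841/58065 ≈ -0.84114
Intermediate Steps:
p(k, I) = I² - 4*k (p(k, I) = (-1*4)*k + I*I = -4*k + I² = I² - 4*k)
R(n) = 3 - 2*n (R(n) = 3 - ((n + (n - n)) + n) = 3 - ((n + 0) + n) = 3 - (n + n) = 3 - 2*n)
(R(p(-11, -14)) - 48364)/(16876 + 41189) = ((3 - 2*((-14)² - 4*(-11))) - 48364)/(16876 + 41189) = ((3 - 2*(196 + 44)) - 48364)/58065 = ((3 - 2*240) - 48364)*(1/58065) = ((3 - 480) - 48364)*(1/58065) = (-477 - 48364)*(1/58065) = -48841*1/58065 = -48841/58065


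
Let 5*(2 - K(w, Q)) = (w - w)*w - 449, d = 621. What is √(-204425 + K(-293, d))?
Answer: I*√5108330/5 ≈ 452.03*I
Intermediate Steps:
K(w, Q) = 459/5 (K(w, Q) = 2 - ((w - w)*w - 449)/5 = 2 - (0*w - 449)/5 = 2 - (0 - 449)/5 = 2 - ⅕*(-449) = 2 + 449/5 = 459/5)
√(-204425 + K(-293, d)) = √(-204425 + 459/5) = √(-1021666/5) = I*√5108330/5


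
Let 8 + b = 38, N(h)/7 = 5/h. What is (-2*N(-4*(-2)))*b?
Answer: -525/2 ≈ -262.50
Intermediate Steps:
N(h) = 35/h (N(h) = 7*(5/h) = 35/h)
b = 30 (b = -8 + 38 = 30)
(-2*N(-4*(-2)))*b = -70/((-4*(-2)))*30 = -70/8*30 = -2*35/8*30 = -35/4*30 = -525/2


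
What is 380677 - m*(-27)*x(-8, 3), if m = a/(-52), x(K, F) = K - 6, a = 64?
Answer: 4954849/13 ≈ 3.8114e+5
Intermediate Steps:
x(K, F) = -6 + K
m = -16/13 (m = 64/(-52) = 64*(-1/52) = -16/13 ≈ -1.2308)
380677 - m*(-27)*x(-8, 3) = 380677 - (-16/13*(-27))*(-6 - 8) = 380677 - 432*(-14)/13 = 380677 - 1*(-6048/13) = 380677 + 6048/13 = 4954849/13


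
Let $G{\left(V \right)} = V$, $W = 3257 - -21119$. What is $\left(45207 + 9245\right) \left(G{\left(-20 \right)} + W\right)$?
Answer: $1326232912$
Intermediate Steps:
$W = 24376$ ($W = 3257 + 21119 = 24376$)
$\left(45207 + 9245\right) \left(G{\left(-20 \right)} + W\right) = \left(45207 + 9245\right) \left(-20 + 24376\right) = 54452 \cdot 24356 = 1326232912$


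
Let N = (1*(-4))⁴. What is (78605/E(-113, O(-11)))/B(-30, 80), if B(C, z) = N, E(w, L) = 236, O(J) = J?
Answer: 78605/60416 ≈ 1.3011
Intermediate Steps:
N = 256 (N = (-4)⁴ = 256)
B(C, z) = 256
(78605/E(-113, O(-11)))/B(-30, 80) = (78605/236)/256 = (78605*(1/236))*(1/256) = (78605/236)*(1/256) = 78605/60416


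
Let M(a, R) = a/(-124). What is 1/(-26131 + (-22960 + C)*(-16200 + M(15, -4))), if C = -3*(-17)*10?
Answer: 62/22547328253 ≈ 2.7498e-9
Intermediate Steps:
M(a, R) = -a/124 (M(a, R) = a*(-1/124) = -a/124)
C = 510 (C = 51*10 = 510)
1/(-26131 + (-22960 + C)*(-16200 + M(15, -4))) = 1/(-26131 + (-22960 + 510)*(-16200 - 1/124*15)) = 1/(-26131 - 22450*(-16200 - 15/124)) = 1/(-26131 - 22450*(-2008815/124)) = 1/(-26131 + 22548948375/62) = 1/(22547328253/62) = 62/22547328253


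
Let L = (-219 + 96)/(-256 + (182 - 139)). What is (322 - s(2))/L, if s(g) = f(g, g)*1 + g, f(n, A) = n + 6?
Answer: 22152/41 ≈ 540.29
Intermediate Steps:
L = 41/71 (L = -123/(-256 + 43) = -123/(-213) = -123*(-1/213) = 41/71 ≈ 0.57747)
f(n, A) = 6 + n
s(g) = 6 + 2*g (s(g) = (6 + g)*1 + g = (6 + g) + g = 6 + 2*g)
(322 - s(2))/L = (322 - (6 + 2*2))/(41/71) = (322 - (6 + 4))*(71/41) = (322 - 1*10)*(71/41) = (322 - 10)*(71/41) = 312*(71/41) = 22152/41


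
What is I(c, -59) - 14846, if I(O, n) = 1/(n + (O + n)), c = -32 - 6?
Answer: -2315977/156 ≈ -14846.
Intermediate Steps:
c = -38
I(O, n) = 1/(O + 2*n)
I(c, -59) - 14846 = 1/(-38 + 2*(-59)) - 14846 = 1/(-38 - 118) - 14846 = 1/(-156) - 14846 = -1/156 - 14846 = -2315977/156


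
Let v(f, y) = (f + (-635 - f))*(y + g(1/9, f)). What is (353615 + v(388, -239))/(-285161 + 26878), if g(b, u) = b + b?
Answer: -4547150/2324547 ≈ -1.9561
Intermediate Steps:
g(b, u) = 2*b
v(f, y) = -1270/9 - 635*y (v(f, y) = (f + (-635 - f))*(y + 2/9) = -635*(y + 2*(1/9)) = -635*(y + 2/9) = -635*(2/9 + y) = -1270/9 - 635*y)
(353615 + v(388, -239))/(-285161 + 26878) = (353615 + (-1270/9 - 635*(-239)))/(-285161 + 26878) = (353615 + (-1270/9 + 151765))/(-258283) = (353615 + 1364615/9)*(-1/258283) = (4547150/9)*(-1/258283) = -4547150/2324547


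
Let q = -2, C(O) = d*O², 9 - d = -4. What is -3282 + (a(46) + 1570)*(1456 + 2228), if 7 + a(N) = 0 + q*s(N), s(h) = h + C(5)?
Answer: 3021282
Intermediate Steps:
d = 13 (d = 9 - 1*(-4) = 9 + 4 = 13)
C(O) = 13*O²
s(h) = 325 + h (s(h) = h + 13*5² = h + 13*25 = h + 325 = 325 + h)
a(N) = -657 - 2*N (a(N) = -7 + (0 - 2*(325 + N)) = -7 + (0 + (-650 - 2*N)) = -7 + (-650 - 2*N) = -657 - 2*N)
-3282 + (a(46) + 1570)*(1456 + 2228) = -3282 + ((-657 - 2*46) + 1570)*(1456 + 2228) = -3282 + ((-657 - 92) + 1570)*3684 = -3282 + (-749 + 1570)*3684 = -3282 + 821*3684 = -3282 + 3024564 = 3021282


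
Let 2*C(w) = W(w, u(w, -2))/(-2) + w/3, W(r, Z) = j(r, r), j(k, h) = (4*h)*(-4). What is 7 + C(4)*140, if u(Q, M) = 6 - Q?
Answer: 7021/3 ≈ 2340.3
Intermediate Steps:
j(k, h) = -16*h
W(r, Z) = -16*r
C(w) = 25*w/6 (C(w) = (-16*w/(-2) + w/3)/2 = (-16*w*(-1/2) + w*(1/3))/2 = (8*w + w/3)/2 = (25*w/3)/2 = 25*w/6)
7 + C(4)*140 = 7 + ((25/6)*4)*140 = 7 + (50/3)*140 = 7 + 7000/3 = 7021/3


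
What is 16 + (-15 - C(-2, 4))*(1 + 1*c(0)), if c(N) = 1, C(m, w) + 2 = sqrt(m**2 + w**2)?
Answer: -10 - 4*sqrt(5) ≈ -18.944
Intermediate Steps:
C(m, w) = -2 + sqrt(m**2 + w**2)
16 + (-15 - C(-2, 4))*(1 + 1*c(0)) = 16 + (-15 - (-2 + sqrt((-2)**2 + 4**2)))*(1 + 1*1) = 16 + (-15 - (-2 + sqrt(4 + 16)))*(1 + 1) = 16 + (-15 - (-2 + sqrt(20)))*2 = 16 + (-15 - (-2 + 2*sqrt(5)))*2 = 16 + (-15 + (2 - 2*sqrt(5)))*2 = 16 + (-13 - 2*sqrt(5))*2 = 16 + (-26 - 4*sqrt(5)) = -10 - 4*sqrt(5)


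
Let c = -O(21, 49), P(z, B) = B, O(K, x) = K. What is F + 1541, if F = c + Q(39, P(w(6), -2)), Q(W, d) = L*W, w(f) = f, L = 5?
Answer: 1715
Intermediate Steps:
Q(W, d) = 5*W
c = -21 (c = -1*21 = -21)
F = 174 (F = -21 + 5*39 = -21 + 195 = 174)
F + 1541 = 174 + 1541 = 1715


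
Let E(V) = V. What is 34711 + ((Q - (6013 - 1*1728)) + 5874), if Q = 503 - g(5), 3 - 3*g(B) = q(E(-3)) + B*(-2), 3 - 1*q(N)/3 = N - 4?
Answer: 110426/3 ≈ 36809.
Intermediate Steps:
q(N) = 21 - 3*N (q(N) = 9 - 3*(N - 4) = 9 - 3*(-4 + N) = 9 + (12 - 3*N) = 21 - 3*N)
g(B) = -9 + 2*B/3 (g(B) = 1 - ((21 - 3*(-3)) + B*(-2))/3 = 1 - ((21 + 9) - 2*B)/3 = 1 - (30 - 2*B)/3 = 1 + (-10 + 2*B/3) = -9 + 2*B/3)
Q = 1526/3 (Q = 503 - (-9 + (⅔)*5) = 503 - (-9 + 10/3) = 503 - 1*(-17/3) = 503 + 17/3 = 1526/3 ≈ 508.67)
34711 + ((Q - (6013 - 1*1728)) + 5874) = 34711 + ((1526/3 - (6013 - 1*1728)) + 5874) = 34711 + ((1526/3 - (6013 - 1728)) + 5874) = 34711 + ((1526/3 - 1*4285) + 5874) = 34711 + ((1526/3 - 4285) + 5874) = 34711 + (-11329/3 + 5874) = 34711 + 6293/3 = 110426/3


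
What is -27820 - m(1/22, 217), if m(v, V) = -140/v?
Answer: -24740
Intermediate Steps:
-27820 - m(1/22, 217) = -27820 - (-140)/(1/22) = -27820 - (-140)/1/22 = -27820 - (-140)*22 = -27820 - 1*(-3080) = -27820 + 3080 = -24740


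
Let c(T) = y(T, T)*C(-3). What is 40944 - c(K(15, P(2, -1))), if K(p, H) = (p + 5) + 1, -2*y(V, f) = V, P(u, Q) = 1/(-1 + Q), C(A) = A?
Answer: 81825/2 ≈ 40913.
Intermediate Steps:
y(V, f) = -V/2
K(p, H) = 6 + p (K(p, H) = (5 + p) + 1 = 6 + p)
c(T) = 3*T/2 (c(T) = -T/2*(-3) = 3*T/2)
40944 - c(K(15, P(2, -1))) = 40944 - 3*(6 + 15)/2 = 40944 - 3*21/2 = 40944 - 1*63/2 = 40944 - 63/2 = 81825/2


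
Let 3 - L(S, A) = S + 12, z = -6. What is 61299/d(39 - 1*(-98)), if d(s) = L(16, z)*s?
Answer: -61299/3425 ≈ -17.898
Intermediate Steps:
L(S, A) = -9 - S (L(S, A) = 3 - (S + 12) = 3 - (12 + S) = 3 + (-12 - S) = -9 - S)
d(s) = -25*s (d(s) = (-9 - 1*16)*s = (-9 - 16)*s = -25*s)
61299/d(39 - 1*(-98)) = 61299/((-25*(39 - 1*(-98)))) = 61299/((-25*(39 + 98))) = 61299/((-25*137)) = 61299/(-3425) = 61299*(-1/3425) = -61299/3425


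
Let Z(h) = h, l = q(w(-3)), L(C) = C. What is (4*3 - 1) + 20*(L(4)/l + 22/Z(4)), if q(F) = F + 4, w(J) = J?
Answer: 201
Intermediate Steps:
q(F) = 4 + F
l = 1 (l = 4 - 3 = 1)
(4*3 - 1) + 20*(L(4)/l + 22/Z(4)) = (4*3 - 1) + 20*(4/1 + 22/4) = (12 - 1) + 20*(4*1 + 22*(¼)) = 11 + 20*(4 + 11/2) = 11 + 20*(19/2) = 11 + 190 = 201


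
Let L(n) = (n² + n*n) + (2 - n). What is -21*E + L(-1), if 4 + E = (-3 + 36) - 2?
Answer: -562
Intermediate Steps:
E = 27 (E = -4 + ((-3 + 36) - 2) = -4 + (33 - 2) = -4 + 31 = 27)
L(n) = 2 - n + 2*n² (L(n) = (n² + n²) + (2 - n) = 2*n² + (2 - n) = 2 - n + 2*n²)
-21*E + L(-1) = -21*27 + (2 - 1*(-1) + 2*(-1)²) = -567 + (2 + 1 + 2*1) = -567 + (2 + 1 + 2) = -567 + 5 = -562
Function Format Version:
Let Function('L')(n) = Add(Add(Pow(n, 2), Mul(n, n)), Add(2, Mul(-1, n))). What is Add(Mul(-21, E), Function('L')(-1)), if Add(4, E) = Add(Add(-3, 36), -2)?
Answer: -562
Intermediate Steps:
E = 27 (E = Add(-4, Add(Add(-3, 36), -2)) = Add(-4, Add(33, -2)) = Add(-4, 31) = 27)
Function('L')(n) = Add(2, Mul(-1, n), Mul(2, Pow(n, 2))) (Function('L')(n) = Add(Add(Pow(n, 2), Pow(n, 2)), Add(2, Mul(-1, n))) = Add(Mul(2, Pow(n, 2)), Add(2, Mul(-1, n))) = Add(2, Mul(-1, n), Mul(2, Pow(n, 2))))
Add(Mul(-21, E), Function('L')(-1)) = Add(Mul(-21, 27), Add(2, Mul(-1, -1), Mul(2, Pow(-1, 2)))) = Add(-567, Add(2, 1, Mul(2, 1))) = Add(-567, Add(2, 1, 2)) = Add(-567, 5) = -562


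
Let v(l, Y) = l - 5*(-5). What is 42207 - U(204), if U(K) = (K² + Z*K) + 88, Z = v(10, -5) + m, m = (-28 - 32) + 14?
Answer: 2747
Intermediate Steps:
v(l, Y) = 25 + l (v(l, Y) = l + 25 = 25 + l)
m = -46 (m = -60 + 14 = -46)
Z = -11 (Z = (25 + 10) - 46 = 35 - 46 = -11)
U(K) = 88 + K² - 11*K (U(K) = (K² - 11*K) + 88 = 88 + K² - 11*K)
42207 - U(204) = 42207 - (88 + 204² - 11*204) = 42207 - (88 + 41616 - 2244) = 42207 - 1*39460 = 42207 - 39460 = 2747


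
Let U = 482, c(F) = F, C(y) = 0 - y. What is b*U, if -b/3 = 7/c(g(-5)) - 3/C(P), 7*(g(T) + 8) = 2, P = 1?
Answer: -27233/9 ≈ -3025.9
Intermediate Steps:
g(T) = -54/7 (g(T) = -8 + (1/7)*2 = -8 + 2/7 = -54/7)
C(y) = -y
b = -113/18 (b = -3*(7/(-54/7) - 3/((-1*1))) = -3*(7*(-7/54) - 3/(-1)) = -3*(-49/54 - 3*(-1)) = -3*(-49/54 + 3) = -3*113/54 = -113/18 ≈ -6.2778)
b*U = -113/18*482 = -27233/9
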